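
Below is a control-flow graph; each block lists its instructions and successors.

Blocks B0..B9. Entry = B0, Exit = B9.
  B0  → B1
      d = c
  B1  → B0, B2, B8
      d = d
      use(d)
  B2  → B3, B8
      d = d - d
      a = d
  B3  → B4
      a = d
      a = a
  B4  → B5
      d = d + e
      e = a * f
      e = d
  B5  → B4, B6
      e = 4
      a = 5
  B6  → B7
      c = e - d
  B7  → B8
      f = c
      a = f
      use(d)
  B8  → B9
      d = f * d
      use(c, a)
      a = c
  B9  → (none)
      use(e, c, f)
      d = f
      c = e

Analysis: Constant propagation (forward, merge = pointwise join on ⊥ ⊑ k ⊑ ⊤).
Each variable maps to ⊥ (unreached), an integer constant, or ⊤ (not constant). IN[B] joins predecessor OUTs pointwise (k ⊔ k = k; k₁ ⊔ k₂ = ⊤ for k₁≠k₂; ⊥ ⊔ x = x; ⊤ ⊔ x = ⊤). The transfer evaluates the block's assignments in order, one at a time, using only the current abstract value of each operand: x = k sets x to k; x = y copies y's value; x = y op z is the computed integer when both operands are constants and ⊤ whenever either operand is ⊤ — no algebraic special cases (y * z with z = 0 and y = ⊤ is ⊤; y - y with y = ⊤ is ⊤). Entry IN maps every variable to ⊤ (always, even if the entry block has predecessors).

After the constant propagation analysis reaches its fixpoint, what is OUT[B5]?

Answer: {a: 5, b: ⊤, c: ⊤, d: ⊤, e: 4, f: ⊤}

Working:
Per-block solution:
  B0: | IN=(all ⊤) | OUT=(all ⊤)
  B1: | IN=(all ⊤) | OUT=(all ⊤)
  B2: | IN=(all ⊤) | OUT=(all ⊤)
  B3: | IN=(all ⊤) | OUT=(all ⊤)
  B4: | IN=(all ⊤) | OUT=(all ⊤)
  B5: | IN=(all ⊤) | OUT={a:5, e:4; rest ⊤}
  B6: | IN={a:5, e:4; rest ⊤} | OUT={a:5, e:4; rest ⊤}
  B7: | IN={a:5, e:4; rest ⊤} | OUT={e:4; rest ⊤}
  B8: | IN=(all ⊤) | OUT=(all ⊤)
  B9: | IN=(all ⊤) | OUT=(all ⊤)

Merge at B5: IN[B5] = OUT[B4] = {a: ⊤, b: ⊤, c: ⊤, d: ⊤, e: ⊤, f: ⊤}
Applying B5's transfer function to that IN value gives OUT[B5] (row B5 above).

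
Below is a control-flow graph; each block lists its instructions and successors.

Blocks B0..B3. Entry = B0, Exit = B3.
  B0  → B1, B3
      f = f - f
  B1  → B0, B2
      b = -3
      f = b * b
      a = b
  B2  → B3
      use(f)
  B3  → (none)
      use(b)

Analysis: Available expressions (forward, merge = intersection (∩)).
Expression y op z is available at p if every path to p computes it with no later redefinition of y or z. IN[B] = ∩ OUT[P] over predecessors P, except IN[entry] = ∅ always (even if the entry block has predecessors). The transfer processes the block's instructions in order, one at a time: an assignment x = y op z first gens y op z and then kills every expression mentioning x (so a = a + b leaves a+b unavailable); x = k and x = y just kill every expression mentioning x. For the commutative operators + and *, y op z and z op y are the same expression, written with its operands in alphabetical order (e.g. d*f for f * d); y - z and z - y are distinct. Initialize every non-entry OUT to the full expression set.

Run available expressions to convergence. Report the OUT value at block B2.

Answer: {b*b}

Trace:
Converged values:
  B0: | IN={} | OUT={}
  B1: | IN={} | OUT={b*b}
  B2: | IN={b*b} | OUT={b*b}
  B3: | IN={} | OUT={}

Merge at B2: IN[B2] = OUT[B1] = {b*b}
Applying B2's transfer function to that IN value gives OUT[B2] (row B2 above).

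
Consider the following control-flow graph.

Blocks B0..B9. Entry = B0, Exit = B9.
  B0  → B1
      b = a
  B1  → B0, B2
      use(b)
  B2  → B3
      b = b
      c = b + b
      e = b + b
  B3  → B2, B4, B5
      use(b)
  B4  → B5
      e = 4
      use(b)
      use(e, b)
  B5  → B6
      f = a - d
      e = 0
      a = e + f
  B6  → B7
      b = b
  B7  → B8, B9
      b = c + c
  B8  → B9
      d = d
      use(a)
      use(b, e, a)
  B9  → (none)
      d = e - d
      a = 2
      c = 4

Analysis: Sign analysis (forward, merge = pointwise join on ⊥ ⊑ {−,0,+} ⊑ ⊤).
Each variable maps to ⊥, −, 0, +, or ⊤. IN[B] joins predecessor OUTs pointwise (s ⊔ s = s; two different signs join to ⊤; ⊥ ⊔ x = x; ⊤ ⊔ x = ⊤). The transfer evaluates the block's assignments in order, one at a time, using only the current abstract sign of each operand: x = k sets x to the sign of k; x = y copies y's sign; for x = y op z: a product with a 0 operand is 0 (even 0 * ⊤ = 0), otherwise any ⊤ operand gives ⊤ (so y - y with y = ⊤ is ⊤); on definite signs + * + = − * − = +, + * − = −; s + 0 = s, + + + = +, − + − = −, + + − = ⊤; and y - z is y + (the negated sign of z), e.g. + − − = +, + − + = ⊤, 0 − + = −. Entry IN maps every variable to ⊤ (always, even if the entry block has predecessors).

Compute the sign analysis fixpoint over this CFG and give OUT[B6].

Fixpoint table:
  B0:   IN=(all ⊤)   OUT=(all ⊤)
  B1:   IN=(all ⊤)   OUT=(all ⊤)
  B2:   IN=(all ⊤)   OUT=(all ⊤)
  B3:   IN=(all ⊤)   OUT=(all ⊤)
  B4:   IN=(all ⊤)   OUT={e:+; rest ⊤}
  B5:   IN=(all ⊤)   OUT={e:0; rest ⊤}
  B6:   IN={e:0; rest ⊤}   OUT={e:0; rest ⊤}
  B7:   IN={e:0; rest ⊤}   OUT={e:0; rest ⊤}
  B8:   IN={e:0; rest ⊤}   OUT={e:0; rest ⊤}
  B9:   IN={e:0; rest ⊤}   OUT={a:+, c:+, e:0; rest ⊤}

Merge at B6: IN[B6] = OUT[B5] = {a: ⊤, b: ⊤, c: ⊤, d: ⊤, e: 0, f: ⊤}
Applying B6's transfer function to that IN value gives OUT[B6] (row B6 above).

Answer: {a: ⊤, b: ⊤, c: ⊤, d: ⊤, e: 0, f: ⊤}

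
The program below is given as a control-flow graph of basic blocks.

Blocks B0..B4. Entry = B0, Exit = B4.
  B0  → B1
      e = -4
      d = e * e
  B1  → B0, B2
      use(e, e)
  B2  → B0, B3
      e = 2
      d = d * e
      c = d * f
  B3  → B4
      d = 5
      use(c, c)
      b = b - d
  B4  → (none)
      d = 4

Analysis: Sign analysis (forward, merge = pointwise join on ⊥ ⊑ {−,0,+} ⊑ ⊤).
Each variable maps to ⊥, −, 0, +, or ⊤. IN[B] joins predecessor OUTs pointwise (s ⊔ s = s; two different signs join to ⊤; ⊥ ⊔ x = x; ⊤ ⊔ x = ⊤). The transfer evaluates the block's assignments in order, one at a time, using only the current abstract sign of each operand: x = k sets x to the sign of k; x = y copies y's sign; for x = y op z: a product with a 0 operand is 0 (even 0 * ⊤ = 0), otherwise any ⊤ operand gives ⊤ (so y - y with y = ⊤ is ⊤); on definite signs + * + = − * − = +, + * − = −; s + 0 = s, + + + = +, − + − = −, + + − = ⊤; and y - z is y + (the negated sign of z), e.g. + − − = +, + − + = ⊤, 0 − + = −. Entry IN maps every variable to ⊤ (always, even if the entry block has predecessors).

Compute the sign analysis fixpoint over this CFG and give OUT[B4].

Per-block solution:
  B0:  IN=(all ⊤)  OUT={d:+, e:-; rest ⊤}
  B1:  IN={d:+, e:-; rest ⊤}  OUT={d:+, e:-; rest ⊤}
  B2:  IN={d:+, e:-; rest ⊤}  OUT={d:+, e:+; rest ⊤}
  B3:  IN={d:+, e:+; rest ⊤}  OUT={d:+, e:+; rest ⊤}
  B4:  IN={d:+, e:+; rest ⊤}  OUT={d:+, e:+; rest ⊤}

Merge at B4: IN[B4] = OUT[B3] = {a: ⊤, b: ⊤, c: ⊤, d: +, e: +, f: ⊤}
Applying B4's transfer function to that IN value gives OUT[B4] (row B4 above).

Answer: {a: ⊤, b: ⊤, c: ⊤, d: +, e: +, f: ⊤}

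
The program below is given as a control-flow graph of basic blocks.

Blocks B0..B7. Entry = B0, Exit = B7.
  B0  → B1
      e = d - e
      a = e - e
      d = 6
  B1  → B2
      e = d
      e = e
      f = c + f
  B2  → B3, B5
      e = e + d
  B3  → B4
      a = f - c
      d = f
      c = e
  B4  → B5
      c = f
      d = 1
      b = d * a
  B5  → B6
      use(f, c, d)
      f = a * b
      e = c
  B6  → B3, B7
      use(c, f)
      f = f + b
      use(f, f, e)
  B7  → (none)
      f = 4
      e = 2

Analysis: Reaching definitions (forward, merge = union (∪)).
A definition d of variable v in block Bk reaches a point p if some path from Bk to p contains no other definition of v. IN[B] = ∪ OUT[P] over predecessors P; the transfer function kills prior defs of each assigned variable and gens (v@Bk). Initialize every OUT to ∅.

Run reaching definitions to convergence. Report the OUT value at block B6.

Converged values:
  B0:   IN={}   OUT={a@B0, d@B0, e@B0}
  B1:   IN={a@B0, d@B0, e@B0}   OUT={a@B0, d@B0, e@B1, f@B1}
  B2:   IN={a@B0, d@B0, e@B1, f@B1}   OUT={a@B0, d@B0, e@B2, f@B1}
  B3:   IN={a@B0, a@B3, b@B4, c@B4, d@B0, d@B4, e@B2, e@B5, f@B1, f@B6}   OUT={a@B3, b@B4, c@B3, d@B3, e@B2, e@B5, f@B1, f@B6}
  B4:   IN={a@B3, b@B4, c@B3, d@B3, e@B2, e@B5, f@B1, f@B6}   OUT={a@B3, b@B4, c@B4, d@B4, e@B2, e@B5, f@B1, f@B6}
  B5:   IN={a@B0, a@B3, b@B4, c@B4, d@B0, d@B4, e@B2, e@B5, f@B1, f@B6}   OUT={a@B0, a@B3, b@B4, c@B4, d@B0, d@B4, e@B5, f@B5}
  B6:   IN={a@B0, a@B3, b@B4, c@B4, d@B0, d@B4, e@B5, f@B5}   OUT={a@B0, a@B3, b@B4, c@B4, d@B0, d@B4, e@B5, f@B6}
  B7:   IN={a@B0, a@B3, b@B4, c@B4, d@B0, d@B4, e@B5, f@B6}   OUT={a@B0, a@B3, b@B4, c@B4, d@B0, d@B4, e@B7, f@B7}

Merge at B6: IN[B6] = OUT[B5] = {a@B0, a@B3, b@B4, c@B4, d@B0, d@B4, e@B5, f@B5}
Applying B6's transfer function to that IN value gives OUT[B6] (row B6 above).

Answer: {a@B0, a@B3, b@B4, c@B4, d@B0, d@B4, e@B5, f@B6}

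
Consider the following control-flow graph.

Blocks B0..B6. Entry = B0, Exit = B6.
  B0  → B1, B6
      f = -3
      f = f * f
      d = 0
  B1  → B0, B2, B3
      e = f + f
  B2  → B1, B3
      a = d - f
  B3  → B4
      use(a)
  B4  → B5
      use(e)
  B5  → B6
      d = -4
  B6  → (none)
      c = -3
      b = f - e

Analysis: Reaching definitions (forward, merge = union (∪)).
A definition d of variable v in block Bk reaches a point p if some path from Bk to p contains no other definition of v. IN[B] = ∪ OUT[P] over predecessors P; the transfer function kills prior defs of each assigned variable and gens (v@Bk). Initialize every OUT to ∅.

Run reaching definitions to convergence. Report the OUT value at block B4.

Per-block solution:
  B0:   IN={a@B2, d@B0, e@B1, f@B0}   OUT={a@B2, d@B0, e@B1, f@B0}
  B1:   IN={a@B2, d@B0, e@B1, f@B0}   OUT={a@B2, d@B0, e@B1, f@B0}
  B2:   IN={a@B2, d@B0, e@B1, f@B0}   OUT={a@B2, d@B0, e@B1, f@B0}
  B3:   IN={a@B2, d@B0, e@B1, f@B0}   OUT={a@B2, d@B0, e@B1, f@B0}
  B4:   IN={a@B2, d@B0, e@B1, f@B0}   OUT={a@B2, d@B0, e@B1, f@B0}
  B5:   IN={a@B2, d@B0, e@B1, f@B0}   OUT={a@B2, d@B5, e@B1, f@B0}
  B6:   IN={a@B2, d@B0, d@B5, e@B1, f@B0}   OUT={a@B2, b@B6, c@B6, d@B0, d@B5, e@B1, f@B0}

Merge at B4: IN[B4] = OUT[B3] = {a@B2, d@B0, e@B1, f@B0}
Applying B4's transfer function to that IN value gives OUT[B4] (row B4 above).

Answer: {a@B2, d@B0, e@B1, f@B0}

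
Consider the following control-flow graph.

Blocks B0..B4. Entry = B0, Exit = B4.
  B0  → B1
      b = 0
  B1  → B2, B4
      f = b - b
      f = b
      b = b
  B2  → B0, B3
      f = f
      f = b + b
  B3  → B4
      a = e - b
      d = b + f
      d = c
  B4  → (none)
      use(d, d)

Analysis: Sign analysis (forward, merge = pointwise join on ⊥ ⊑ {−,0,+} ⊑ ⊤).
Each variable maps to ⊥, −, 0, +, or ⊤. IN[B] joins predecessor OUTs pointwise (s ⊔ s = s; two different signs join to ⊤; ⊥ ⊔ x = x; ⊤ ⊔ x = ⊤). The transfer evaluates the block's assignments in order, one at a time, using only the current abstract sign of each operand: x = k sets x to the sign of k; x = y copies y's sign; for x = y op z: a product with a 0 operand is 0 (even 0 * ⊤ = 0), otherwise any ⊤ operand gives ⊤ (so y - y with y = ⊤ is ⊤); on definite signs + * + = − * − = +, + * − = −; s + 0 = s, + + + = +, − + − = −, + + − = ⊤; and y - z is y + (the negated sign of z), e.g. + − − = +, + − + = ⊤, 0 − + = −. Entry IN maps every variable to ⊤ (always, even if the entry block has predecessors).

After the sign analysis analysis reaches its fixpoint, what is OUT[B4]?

Fixpoint table:
  B0: | IN=(all ⊤) | OUT={b:0; rest ⊤}
  B1: | IN={b:0; rest ⊤} | OUT={b:0, f:0; rest ⊤}
  B2: | IN={b:0, f:0; rest ⊤} | OUT={b:0, f:0; rest ⊤}
  B3: | IN={b:0, f:0; rest ⊤} | OUT={b:0, f:0; rest ⊤}
  B4: | IN={b:0, f:0; rest ⊤} | OUT={b:0, f:0; rest ⊤}

Merge at B4: IN[B4] = OUT[B1] ⊔ OUT[B3] = {a: ⊤, b: 0, c: ⊤, d: ⊤, e: ⊤, f: 0}
Applying B4's transfer function to that IN value gives OUT[B4] (row B4 above).

Answer: {a: ⊤, b: 0, c: ⊤, d: ⊤, e: ⊤, f: 0}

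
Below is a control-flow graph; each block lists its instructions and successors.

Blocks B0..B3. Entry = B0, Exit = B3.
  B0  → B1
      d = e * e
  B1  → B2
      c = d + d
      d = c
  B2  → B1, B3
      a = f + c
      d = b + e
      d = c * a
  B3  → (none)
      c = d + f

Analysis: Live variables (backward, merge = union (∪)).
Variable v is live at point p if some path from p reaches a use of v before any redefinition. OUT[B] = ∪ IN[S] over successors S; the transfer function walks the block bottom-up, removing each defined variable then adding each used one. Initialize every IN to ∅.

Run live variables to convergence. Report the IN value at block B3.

Per-block solution:
  B0:  IN={b, e, f}  OUT={b, d, e, f}
  B1:  IN={b, d, e, f}  OUT={b, c, e, f}
  B2:  IN={b, c, e, f}  OUT={b, d, e, f}
  B3:  IN={d, f}  OUT={}

B3 is the boundary node: OUT[B3] = {}
Applying B3's transfer function to that OUT value gives IN[B3] (row B3 above).

Answer: {d, f}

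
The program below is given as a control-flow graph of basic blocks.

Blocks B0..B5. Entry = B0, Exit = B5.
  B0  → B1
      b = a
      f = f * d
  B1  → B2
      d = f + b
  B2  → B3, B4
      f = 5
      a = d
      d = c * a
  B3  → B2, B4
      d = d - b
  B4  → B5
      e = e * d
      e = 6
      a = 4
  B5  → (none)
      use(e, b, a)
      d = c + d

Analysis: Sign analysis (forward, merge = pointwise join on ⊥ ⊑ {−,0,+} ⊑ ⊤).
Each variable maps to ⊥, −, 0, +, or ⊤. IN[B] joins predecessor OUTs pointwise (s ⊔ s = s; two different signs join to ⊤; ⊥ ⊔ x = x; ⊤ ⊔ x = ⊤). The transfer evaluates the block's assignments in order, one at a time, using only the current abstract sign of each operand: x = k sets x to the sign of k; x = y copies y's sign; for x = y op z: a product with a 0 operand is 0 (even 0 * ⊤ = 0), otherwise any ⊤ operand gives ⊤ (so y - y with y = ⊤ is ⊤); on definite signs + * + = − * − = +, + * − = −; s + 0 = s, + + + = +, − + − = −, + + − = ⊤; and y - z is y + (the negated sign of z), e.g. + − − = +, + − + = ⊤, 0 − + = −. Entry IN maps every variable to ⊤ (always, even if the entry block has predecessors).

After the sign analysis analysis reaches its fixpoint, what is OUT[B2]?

Answer: {a: ⊤, b: ⊤, c: ⊤, d: ⊤, e: ⊤, f: +}

Trace:
Fixpoint table:
  B0:  IN=(all ⊤)  OUT=(all ⊤)
  B1:  IN=(all ⊤)  OUT=(all ⊤)
  B2:  IN=(all ⊤)  OUT={f:+; rest ⊤}
  B3:  IN={f:+; rest ⊤}  OUT={f:+; rest ⊤}
  B4:  IN={f:+; rest ⊤}  OUT={a:+, e:+, f:+; rest ⊤}
  B5:  IN={a:+, e:+, f:+; rest ⊤}  OUT={a:+, e:+, f:+; rest ⊤}

Merge at B2: IN[B2] = OUT[B1] ⊔ OUT[B3] = {a: ⊤, b: ⊤, c: ⊤, d: ⊤, e: ⊤, f: ⊤}
Applying B2's transfer function to that IN value gives OUT[B2] (row B2 above).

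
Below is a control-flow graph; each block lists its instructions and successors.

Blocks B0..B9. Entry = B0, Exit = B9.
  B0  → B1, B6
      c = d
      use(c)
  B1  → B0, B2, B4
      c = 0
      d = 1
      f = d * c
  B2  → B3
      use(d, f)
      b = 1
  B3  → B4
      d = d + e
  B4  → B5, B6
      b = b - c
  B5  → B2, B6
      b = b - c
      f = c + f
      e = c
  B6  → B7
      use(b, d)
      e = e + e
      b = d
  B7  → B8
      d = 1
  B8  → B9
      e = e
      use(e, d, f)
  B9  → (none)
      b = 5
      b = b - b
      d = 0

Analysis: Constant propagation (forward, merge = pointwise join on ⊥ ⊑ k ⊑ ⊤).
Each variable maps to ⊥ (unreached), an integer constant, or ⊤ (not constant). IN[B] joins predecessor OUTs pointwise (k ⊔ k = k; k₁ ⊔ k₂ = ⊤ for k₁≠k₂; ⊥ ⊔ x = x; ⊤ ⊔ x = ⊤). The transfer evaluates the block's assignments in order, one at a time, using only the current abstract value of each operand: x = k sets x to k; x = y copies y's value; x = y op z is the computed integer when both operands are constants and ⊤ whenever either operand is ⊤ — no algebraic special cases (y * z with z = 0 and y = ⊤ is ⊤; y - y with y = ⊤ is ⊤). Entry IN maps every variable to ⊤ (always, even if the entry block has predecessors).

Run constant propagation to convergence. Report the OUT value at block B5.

Answer: {a: ⊤, b: ⊤, c: 0, d: ⊤, e: 0, f: 0}

Trace:
Fixpoint table:
  B0:  IN=(all ⊤)  OUT=(all ⊤)
  B1:  IN=(all ⊤)  OUT={c:0, d:1, f:0; rest ⊤}
  B2:  IN={c:0, f:0; rest ⊤}  OUT={b:1, c:0, f:0; rest ⊤}
  B3:  IN={b:1, c:0, f:0; rest ⊤}  OUT={b:1, c:0, f:0; rest ⊤}
  B4:  IN={c:0, f:0; rest ⊤}  OUT={c:0, f:0; rest ⊤}
  B5:  IN={c:0, f:0; rest ⊤}  OUT={c:0, e:0, f:0; rest ⊤}
  B6:  IN=(all ⊤)  OUT=(all ⊤)
  B7:  IN=(all ⊤)  OUT={d:1; rest ⊤}
  B8:  IN={d:1; rest ⊤}  OUT={d:1; rest ⊤}
  B9:  IN={d:1; rest ⊤}  OUT={b:0, d:0; rest ⊤}

Merge at B5: IN[B5] = OUT[B4] = {a: ⊤, b: ⊤, c: 0, d: ⊤, e: ⊤, f: 0}
Applying B5's transfer function to that IN value gives OUT[B5] (row B5 above).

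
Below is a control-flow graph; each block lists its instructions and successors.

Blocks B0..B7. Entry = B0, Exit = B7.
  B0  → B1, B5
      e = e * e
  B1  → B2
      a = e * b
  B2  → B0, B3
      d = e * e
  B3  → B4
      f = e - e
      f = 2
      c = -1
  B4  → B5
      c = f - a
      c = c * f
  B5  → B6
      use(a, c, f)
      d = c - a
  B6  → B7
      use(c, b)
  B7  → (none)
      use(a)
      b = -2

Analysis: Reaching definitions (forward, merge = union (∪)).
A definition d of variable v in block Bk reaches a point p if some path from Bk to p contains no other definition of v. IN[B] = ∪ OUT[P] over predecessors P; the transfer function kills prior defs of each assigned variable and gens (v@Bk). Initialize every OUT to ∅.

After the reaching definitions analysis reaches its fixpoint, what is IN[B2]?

Answer: {a@B1, d@B2, e@B0}

Derivation:
Converged values:
  B0:   IN={a@B1, d@B2, e@B0}   OUT={a@B1, d@B2, e@B0}
  B1:   IN={a@B1, d@B2, e@B0}   OUT={a@B1, d@B2, e@B0}
  B2:   IN={a@B1, d@B2, e@B0}   OUT={a@B1, d@B2, e@B0}
  B3:   IN={a@B1, d@B2, e@B0}   OUT={a@B1, c@B3, d@B2, e@B0, f@B3}
  B4:   IN={a@B1, c@B3, d@B2, e@B0, f@B3}   OUT={a@B1, c@B4, d@B2, e@B0, f@B3}
  B5:   IN={a@B1, c@B4, d@B2, e@B0, f@B3}   OUT={a@B1, c@B4, d@B5, e@B0, f@B3}
  B6:   IN={a@B1, c@B4, d@B5, e@B0, f@B3}   OUT={a@B1, c@B4, d@B5, e@B0, f@B3}
  B7:   IN={a@B1, c@B4, d@B5, e@B0, f@B3}   OUT={a@B1, b@B7, c@B4, d@B5, e@B0, f@B3}

Merge at B2: IN[B2] = OUT[B1] = {a@B1, d@B2, e@B0}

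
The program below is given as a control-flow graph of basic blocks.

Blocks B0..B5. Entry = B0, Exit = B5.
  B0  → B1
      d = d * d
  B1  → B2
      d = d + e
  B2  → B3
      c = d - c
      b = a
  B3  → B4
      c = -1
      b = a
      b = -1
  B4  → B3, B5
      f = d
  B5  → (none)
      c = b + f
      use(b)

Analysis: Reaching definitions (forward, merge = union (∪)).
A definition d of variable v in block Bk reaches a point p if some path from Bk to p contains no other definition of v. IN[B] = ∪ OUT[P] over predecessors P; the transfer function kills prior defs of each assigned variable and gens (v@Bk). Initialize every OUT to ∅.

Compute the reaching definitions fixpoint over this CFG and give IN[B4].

Fixpoint table:
  B0: | IN={} | OUT={d@B0}
  B1: | IN={d@B0} | OUT={d@B1}
  B2: | IN={d@B1} | OUT={b@B2, c@B2, d@B1}
  B3: | IN={b@B2, b@B3, c@B2, c@B3, d@B1, f@B4} | OUT={b@B3, c@B3, d@B1, f@B4}
  B4: | IN={b@B3, c@B3, d@B1, f@B4} | OUT={b@B3, c@B3, d@B1, f@B4}
  B5: | IN={b@B3, c@B3, d@B1, f@B4} | OUT={b@B3, c@B5, d@B1, f@B4}

Merge at B4: IN[B4] = OUT[B3] = {b@B3, c@B3, d@B1, f@B4}

Answer: {b@B3, c@B3, d@B1, f@B4}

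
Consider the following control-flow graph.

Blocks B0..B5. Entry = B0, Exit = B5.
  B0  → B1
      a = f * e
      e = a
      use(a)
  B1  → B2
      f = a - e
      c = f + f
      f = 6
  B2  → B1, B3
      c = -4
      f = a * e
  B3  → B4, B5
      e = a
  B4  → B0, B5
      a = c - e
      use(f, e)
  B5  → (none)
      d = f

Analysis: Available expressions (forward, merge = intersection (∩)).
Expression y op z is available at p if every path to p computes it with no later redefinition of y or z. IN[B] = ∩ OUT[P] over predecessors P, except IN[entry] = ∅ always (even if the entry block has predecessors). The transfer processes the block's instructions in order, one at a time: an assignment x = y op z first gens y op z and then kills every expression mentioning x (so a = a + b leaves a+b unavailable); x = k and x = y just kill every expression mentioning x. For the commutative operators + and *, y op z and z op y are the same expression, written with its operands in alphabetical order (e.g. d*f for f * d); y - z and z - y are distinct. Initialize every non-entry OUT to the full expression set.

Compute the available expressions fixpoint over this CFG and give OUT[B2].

Answer: {a*e, a-e}

Trace:
Converged values:
  B0: | IN={} | OUT={}
  B1: | IN={} | OUT={a-e}
  B2: | IN={a-e} | OUT={a*e, a-e}
  B3: | IN={a*e, a-e} | OUT={}
  B4: | IN={} | OUT={c-e}
  B5: | IN={} | OUT={}

Merge at B2: IN[B2] = OUT[B1] = {a-e}
Applying B2's transfer function to that IN value gives OUT[B2] (row B2 above).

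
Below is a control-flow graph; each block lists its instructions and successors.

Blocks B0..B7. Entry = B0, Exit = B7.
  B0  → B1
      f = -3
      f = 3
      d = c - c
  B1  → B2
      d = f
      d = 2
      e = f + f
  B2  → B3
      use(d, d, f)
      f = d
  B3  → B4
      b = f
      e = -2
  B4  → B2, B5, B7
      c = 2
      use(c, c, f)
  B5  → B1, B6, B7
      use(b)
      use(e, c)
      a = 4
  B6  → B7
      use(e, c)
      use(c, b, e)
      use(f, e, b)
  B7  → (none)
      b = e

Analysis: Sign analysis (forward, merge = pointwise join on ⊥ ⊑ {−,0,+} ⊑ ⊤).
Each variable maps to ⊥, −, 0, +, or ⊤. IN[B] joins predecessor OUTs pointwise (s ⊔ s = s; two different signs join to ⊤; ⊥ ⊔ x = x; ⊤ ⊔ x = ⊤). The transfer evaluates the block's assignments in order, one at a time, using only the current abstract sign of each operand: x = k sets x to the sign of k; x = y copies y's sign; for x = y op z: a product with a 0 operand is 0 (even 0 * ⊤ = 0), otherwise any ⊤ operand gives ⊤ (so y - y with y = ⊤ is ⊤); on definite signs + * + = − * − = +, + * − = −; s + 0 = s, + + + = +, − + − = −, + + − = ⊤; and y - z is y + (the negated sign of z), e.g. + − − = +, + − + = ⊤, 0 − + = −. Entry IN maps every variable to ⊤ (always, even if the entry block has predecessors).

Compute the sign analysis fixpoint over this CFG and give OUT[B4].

Fixpoint table:
  B0:   IN=(all ⊤)   OUT={f:+; rest ⊤}
  B1:   IN={f:+; rest ⊤}   OUT={d:+, e:+, f:+; rest ⊤}
  B2:   IN={d:+, f:+; rest ⊤}   OUT={d:+, f:+; rest ⊤}
  B3:   IN={d:+, f:+; rest ⊤}   OUT={b:+, d:+, e:-, f:+; rest ⊤}
  B4:   IN={b:+, d:+, e:-, f:+; rest ⊤}   OUT={b:+, c:+, d:+, e:-, f:+; rest ⊤}
  B5:   IN={b:+, c:+, d:+, e:-, f:+; rest ⊤}   OUT={a:+, b:+, c:+, d:+, e:-, f:+; rest ⊤}
  B6:   IN={a:+, b:+, c:+, d:+, e:-, f:+; rest ⊤}   OUT={a:+, b:+, c:+, d:+, e:-, f:+; rest ⊤}
  B7:   IN={b:+, c:+, d:+, e:-, f:+; rest ⊤}   OUT={b:-, c:+, d:+, e:-, f:+; rest ⊤}

Merge at B4: IN[B4] = OUT[B3] = {a: ⊤, b: +, c: ⊤, d: +, e: -, f: +}
Applying B4's transfer function to that IN value gives OUT[B4] (row B4 above).

Answer: {a: ⊤, b: +, c: +, d: +, e: -, f: +}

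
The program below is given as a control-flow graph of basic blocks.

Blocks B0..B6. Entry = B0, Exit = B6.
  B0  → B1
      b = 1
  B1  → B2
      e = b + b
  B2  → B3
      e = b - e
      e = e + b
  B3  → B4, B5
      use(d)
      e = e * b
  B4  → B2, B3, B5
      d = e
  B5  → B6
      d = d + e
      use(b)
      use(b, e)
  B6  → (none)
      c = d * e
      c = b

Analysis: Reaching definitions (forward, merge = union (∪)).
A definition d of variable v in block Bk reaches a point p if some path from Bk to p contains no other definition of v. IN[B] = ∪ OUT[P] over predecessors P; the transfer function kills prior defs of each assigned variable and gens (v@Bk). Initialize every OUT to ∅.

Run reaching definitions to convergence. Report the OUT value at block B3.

Answer: {b@B0, d@B4, e@B3}

Working:
Converged values:
  B0:   IN={}   OUT={b@B0}
  B1:   IN={b@B0}   OUT={b@B0, e@B1}
  B2:   IN={b@B0, d@B4, e@B1, e@B3}   OUT={b@B0, d@B4, e@B2}
  B3:   IN={b@B0, d@B4, e@B2, e@B3}   OUT={b@B0, d@B4, e@B3}
  B4:   IN={b@B0, d@B4, e@B3}   OUT={b@B0, d@B4, e@B3}
  B5:   IN={b@B0, d@B4, e@B3}   OUT={b@B0, d@B5, e@B3}
  B6:   IN={b@B0, d@B5, e@B3}   OUT={b@B0, c@B6, d@B5, e@B3}

Merge at B3: IN[B3] = OUT[B2] ⊔ OUT[B4] = {b@B0, d@B4, e@B2, e@B3}
Applying B3's transfer function to that IN value gives OUT[B3] (row B3 above).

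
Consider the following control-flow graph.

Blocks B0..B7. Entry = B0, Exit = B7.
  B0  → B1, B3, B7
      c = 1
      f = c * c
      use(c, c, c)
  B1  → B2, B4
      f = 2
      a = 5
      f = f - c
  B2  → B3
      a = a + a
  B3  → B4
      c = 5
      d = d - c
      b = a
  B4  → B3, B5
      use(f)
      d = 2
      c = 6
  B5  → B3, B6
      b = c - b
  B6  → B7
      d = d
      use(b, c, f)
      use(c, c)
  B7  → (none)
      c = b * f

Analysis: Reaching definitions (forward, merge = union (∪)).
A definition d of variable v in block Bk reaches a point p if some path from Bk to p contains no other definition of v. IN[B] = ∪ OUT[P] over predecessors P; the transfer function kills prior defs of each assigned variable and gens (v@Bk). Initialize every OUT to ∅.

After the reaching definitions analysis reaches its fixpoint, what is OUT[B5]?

Converged values:
  B0: | IN={} | OUT={c@B0, f@B0}
  B1: | IN={c@B0, f@B0} | OUT={a@B1, c@B0, f@B1}
  B2: | IN={a@B1, c@B0, f@B1} | OUT={a@B2, c@B0, f@B1}
  B3: | IN={a@B1, a@B2, b@B3, b@B5, c@B0, c@B4, d@B4, f@B0, f@B1} | OUT={a@B1, a@B2, b@B3, c@B3, d@B3, f@B0, f@B1}
  B4: | IN={a@B1, a@B2, b@B3, c@B0, c@B3, d@B3, f@B0, f@B1} | OUT={a@B1, a@B2, b@B3, c@B4, d@B4, f@B0, f@B1}
  B5: | IN={a@B1, a@B2, b@B3, c@B4, d@B4, f@B0, f@B1} | OUT={a@B1, a@B2, b@B5, c@B4, d@B4, f@B0, f@B1}
  B6: | IN={a@B1, a@B2, b@B5, c@B4, d@B4, f@B0, f@B1} | OUT={a@B1, a@B2, b@B5, c@B4, d@B6, f@B0, f@B1}
  B7: | IN={a@B1, a@B2, b@B5, c@B0, c@B4, d@B6, f@B0, f@B1} | OUT={a@B1, a@B2, b@B5, c@B7, d@B6, f@B0, f@B1}

Merge at B5: IN[B5] = OUT[B4] = {a@B1, a@B2, b@B3, c@B4, d@B4, f@B0, f@B1}
Applying B5's transfer function to that IN value gives OUT[B5] (row B5 above).

Answer: {a@B1, a@B2, b@B5, c@B4, d@B4, f@B0, f@B1}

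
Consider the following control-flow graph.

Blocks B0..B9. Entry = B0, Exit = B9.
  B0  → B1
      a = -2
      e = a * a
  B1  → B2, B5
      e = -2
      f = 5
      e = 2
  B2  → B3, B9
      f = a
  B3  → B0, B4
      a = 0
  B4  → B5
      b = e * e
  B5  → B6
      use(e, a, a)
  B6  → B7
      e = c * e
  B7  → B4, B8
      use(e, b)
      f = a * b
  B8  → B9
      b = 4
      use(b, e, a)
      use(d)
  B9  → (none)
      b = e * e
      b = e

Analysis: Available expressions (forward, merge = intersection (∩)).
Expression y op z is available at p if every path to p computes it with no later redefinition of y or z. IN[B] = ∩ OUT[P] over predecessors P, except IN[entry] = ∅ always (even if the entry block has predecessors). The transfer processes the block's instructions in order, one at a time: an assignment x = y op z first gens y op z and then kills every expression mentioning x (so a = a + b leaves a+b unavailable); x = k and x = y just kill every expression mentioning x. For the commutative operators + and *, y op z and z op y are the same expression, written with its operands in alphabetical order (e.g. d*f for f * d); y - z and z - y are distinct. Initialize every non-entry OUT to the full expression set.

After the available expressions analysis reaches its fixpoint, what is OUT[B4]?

Fixpoint table:
  B0: | IN={} | OUT={a*a}
  B1: | IN={a*a} | OUT={a*a}
  B2: | IN={a*a} | OUT={a*a}
  B3: | IN={a*a} | OUT={}
  B4: | IN={} | OUT={e*e}
  B5: | IN={} | OUT={}
  B6: | IN={} | OUT={}
  B7: | IN={} | OUT={a*b}
  B8: | IN={a*b} | OUT={}
  B9: | IN={} | OUT={e*e}

Merge at B4: IN[B4] = OUT[B3] ∩ OUT[B7] = {}
Applying B4's transfer function to that IN value gives OUT[B4] (row B4 above).

Answer: {e*e}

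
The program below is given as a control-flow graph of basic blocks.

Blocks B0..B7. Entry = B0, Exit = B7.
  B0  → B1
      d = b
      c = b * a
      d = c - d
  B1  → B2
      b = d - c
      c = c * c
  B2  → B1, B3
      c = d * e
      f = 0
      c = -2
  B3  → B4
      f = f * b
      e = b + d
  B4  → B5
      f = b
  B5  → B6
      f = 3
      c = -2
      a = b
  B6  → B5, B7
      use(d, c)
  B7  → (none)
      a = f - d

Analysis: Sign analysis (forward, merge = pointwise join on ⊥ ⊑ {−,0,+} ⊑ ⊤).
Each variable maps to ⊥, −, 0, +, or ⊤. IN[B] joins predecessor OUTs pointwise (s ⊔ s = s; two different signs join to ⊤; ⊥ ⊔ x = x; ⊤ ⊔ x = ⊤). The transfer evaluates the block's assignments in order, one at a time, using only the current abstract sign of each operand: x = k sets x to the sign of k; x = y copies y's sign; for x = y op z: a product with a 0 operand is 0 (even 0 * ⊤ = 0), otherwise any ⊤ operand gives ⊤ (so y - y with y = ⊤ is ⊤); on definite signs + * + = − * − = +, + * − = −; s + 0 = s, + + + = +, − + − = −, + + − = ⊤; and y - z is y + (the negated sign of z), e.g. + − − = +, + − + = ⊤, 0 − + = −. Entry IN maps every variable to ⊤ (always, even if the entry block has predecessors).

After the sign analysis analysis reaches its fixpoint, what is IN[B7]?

Converged values:
  B0:   IN=(all ⊤)   OUT=(all ⊤)
  B1:   IN=(all ⊤)   OUT=(all ⊤)
  B2:   IN=(all ⊤)   OUT={c:-, f:0; rest ⊤}
  B3:   IN={c:-, f:0; rest ⊤}   OUT={c:-, f:0; rest ⊤}
  B4:   IN={c:-, f:0; rest ⊤}   OUT={c:-; rest ⊤}
  B5:   IN={c:-; rest ⊤}   OUT={c:-, f:+; rest ⊤}
  B6:   IN={c:-, f:+; rest ⊤}   OUT={c:-, f:+; rest ⊤}
  B7:   IN={c:-, f:+; rest ⊤}   OUT={c:-, f:+; rest ⊤}

Merge at B7: IN[B7] = OUT[B6] = {a: ⊤, b: ⊤, c: -, d: ⊤, e: ⊤, f: +}

Answer: {a: ⊤, b: ⊤, c: -, d: ⊤, e: ⊤, f: +}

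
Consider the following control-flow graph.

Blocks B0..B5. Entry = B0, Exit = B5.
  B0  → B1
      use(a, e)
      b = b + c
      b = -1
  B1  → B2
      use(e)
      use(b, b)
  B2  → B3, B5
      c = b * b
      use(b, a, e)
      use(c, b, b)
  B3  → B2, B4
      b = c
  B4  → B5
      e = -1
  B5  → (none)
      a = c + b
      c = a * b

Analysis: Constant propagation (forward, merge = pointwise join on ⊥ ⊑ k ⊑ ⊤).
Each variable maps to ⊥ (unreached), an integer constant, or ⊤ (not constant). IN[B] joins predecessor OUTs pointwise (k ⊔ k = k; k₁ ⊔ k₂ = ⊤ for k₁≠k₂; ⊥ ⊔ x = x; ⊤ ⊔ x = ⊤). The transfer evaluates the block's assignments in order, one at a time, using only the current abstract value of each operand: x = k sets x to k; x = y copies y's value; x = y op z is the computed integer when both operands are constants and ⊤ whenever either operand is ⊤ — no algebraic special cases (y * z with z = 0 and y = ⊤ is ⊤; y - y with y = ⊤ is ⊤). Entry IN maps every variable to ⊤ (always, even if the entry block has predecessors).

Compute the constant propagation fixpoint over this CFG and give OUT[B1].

Answer: {a: ⊤, b: -1, c: ⊤, d: ⊤, e: ⊤, f: ⊤}

Trace:
Per-block solution:
  B0: | IN=(all ⊤) | OUT={b:-1; rest ⊤}
  B1: | IN={b:-1; rest ⊤} | OUT={b:-1; rest ⊤}
  B2: | IN=(all ⊤) | OUT=(all ⊤)
  B3: | IN=(all ⊤) | OUT=(all ⊤)
  B4: | IN=(all ⊤) | OUT={e:-1; rest ⊤}
  B5: | IN=(all ⊤) | OUT=(all ⊤)

Merge at B1: IN[B1] = OUT[B0] = {a: ⊤, b: -1, c: ⊤, d: ⊤, e: ⊤, f: ⊤}
Applying B1's transfer function to that IN value gives OUT[B1] (row B1 above).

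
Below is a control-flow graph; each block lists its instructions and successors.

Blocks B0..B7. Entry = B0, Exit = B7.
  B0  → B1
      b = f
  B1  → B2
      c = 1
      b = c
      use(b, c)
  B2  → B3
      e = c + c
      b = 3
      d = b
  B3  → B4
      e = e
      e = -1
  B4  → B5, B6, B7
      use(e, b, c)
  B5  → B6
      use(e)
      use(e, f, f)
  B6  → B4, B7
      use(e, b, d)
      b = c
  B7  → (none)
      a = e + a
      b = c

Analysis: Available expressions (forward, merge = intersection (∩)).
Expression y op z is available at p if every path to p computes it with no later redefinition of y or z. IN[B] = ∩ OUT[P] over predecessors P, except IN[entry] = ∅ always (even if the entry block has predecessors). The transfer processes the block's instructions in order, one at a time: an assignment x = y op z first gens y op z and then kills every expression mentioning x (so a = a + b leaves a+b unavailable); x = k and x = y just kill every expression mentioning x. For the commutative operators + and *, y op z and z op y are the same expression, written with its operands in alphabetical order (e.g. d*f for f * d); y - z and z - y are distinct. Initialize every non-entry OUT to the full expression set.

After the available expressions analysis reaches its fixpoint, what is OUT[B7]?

Per-block solution:
  B0:   IN={}   OUT={}
  B1:   IN={}   OUT={}
  B2:   IN={}   OUT={c+c}
  B3:   IN={c+c}   OUT={c+c}
  B4:   IN={c+c}   OUT={c+c}
  B5:   IN={c+c}   OUT={c+c}
  B6:   IN={c+c}   OUT={c+c}
  B7:   IN={c+c}   OUT={c+c}

Merge at B7: IN[B7] = OUT[B4] ∩ OUT[B6] = {c+c}
Applying B7's transfer function to that IN value gives OUT[B7] (row B7 above).

Answer: {c+c}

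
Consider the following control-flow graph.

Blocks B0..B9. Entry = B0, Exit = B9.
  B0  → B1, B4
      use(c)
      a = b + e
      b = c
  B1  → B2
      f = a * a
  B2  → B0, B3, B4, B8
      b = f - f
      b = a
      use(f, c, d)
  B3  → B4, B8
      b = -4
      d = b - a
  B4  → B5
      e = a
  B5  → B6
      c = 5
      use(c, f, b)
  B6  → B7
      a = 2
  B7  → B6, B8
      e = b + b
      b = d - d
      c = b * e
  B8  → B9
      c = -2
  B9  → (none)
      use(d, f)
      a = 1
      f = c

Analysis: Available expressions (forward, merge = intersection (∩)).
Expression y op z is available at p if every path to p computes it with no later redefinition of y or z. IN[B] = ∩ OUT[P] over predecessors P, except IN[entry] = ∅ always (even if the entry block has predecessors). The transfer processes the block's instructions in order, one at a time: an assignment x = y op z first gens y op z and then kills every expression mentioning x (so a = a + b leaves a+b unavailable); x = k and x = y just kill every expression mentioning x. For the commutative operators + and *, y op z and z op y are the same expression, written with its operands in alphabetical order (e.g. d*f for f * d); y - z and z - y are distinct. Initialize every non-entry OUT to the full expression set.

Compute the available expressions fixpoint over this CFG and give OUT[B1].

Answer: {a*a}

Derivation:
Per-block solution:
  B0: | IN={} | OUT={}
  B1: | IN={} | OUT={a*a}
  B2: | IN={a*a} | OUT={a*a, f-f}
  B3: | IN={a*a, f-f} | OUT={a*a, b-a, f-f}
  B4: | IN={} | OUT={}
  B5: | IN={} | OUT={}
  B6: | IN={} | OUT={}
  B7: | IN={} | OUT={b*e, d-d}
  B8: | IN={} | OUT={}
  B9: | IN={} | OUT={}

Merge at B1: IN[B1] = OUT[B0] = {}
Applying B1's transfer function to that IN value gives OUT[B1] (row B1 above).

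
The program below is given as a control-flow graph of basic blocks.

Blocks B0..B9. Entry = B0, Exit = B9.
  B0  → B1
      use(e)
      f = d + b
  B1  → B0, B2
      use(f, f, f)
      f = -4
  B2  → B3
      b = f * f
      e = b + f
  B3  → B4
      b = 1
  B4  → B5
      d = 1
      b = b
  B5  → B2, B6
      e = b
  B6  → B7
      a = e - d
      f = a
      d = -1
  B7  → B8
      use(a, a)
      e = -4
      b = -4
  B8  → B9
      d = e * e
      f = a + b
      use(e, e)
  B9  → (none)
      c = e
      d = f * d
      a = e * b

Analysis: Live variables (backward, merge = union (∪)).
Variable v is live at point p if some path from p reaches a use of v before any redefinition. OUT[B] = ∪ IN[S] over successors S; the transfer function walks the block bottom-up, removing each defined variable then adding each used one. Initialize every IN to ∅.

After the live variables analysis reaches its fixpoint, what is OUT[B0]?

Fixpoint table:
  B0: | IN={b, d, e} | OUT={b, d, e, f}
  B1: | IN={b, d, e, f} | OUT={b, d, e, f}
  B2: | IN={f} | OUT={f}
  B3: | IN={f} | OUT={b, f}
  B4: | IN={b, f} | OUT={b, d, f}
  B5: | IN={b, d, f} | OUT={d, e, f}
  B6: | IN={d, e} | OUT={a}
  B7: | IN={a} | OUT={a, b, e}
  B8: | IN={a, b, e} | OUT={b, d, e, f}
  B9: | IN={b, d, e, f} | OUT={}

Merge at B0: OUT[B0] = IN[B1] = {b, d, e, f}

Answer: {b, d, e, f}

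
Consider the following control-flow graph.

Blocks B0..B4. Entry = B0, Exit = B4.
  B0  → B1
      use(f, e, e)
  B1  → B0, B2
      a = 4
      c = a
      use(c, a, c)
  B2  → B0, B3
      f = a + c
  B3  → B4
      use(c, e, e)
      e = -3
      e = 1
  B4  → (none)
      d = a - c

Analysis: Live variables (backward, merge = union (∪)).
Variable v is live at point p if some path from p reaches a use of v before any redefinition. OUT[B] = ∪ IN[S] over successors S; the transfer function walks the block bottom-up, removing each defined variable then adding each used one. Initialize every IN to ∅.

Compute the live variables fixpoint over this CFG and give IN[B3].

Answer: {a, c, e}

Derivation:
Fixpoint table:
  B0:  IN={e, f}  OUT={e, f}
  B1:  IN={e, f}  OUT={a, c, e, f}
  B2:  IN={a, c, e}  OUT={a, c, e, f}
  B3:  IN={a, c, e}  OUT={a, c}
  B4:  IN={a, c}  OUT={}

Merge at B3: OUT[B3] = IN[B4] = {a, c}
Applying B3's transfer function to that OUT value gives IN[B3] (row B3 above).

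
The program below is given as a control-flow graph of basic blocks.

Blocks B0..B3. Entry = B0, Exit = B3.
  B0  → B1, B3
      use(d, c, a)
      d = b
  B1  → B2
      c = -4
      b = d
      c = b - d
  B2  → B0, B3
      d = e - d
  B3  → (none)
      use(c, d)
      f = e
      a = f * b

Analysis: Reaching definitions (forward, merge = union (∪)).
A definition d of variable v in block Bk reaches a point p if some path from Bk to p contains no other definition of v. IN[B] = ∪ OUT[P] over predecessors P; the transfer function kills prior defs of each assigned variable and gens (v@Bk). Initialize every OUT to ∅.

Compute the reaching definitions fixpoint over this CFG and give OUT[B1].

Per-block solution:
  B0:  IN={b@B1, c@B1, d@B2}  OUT={b@B1, c@B1, d@B0}
  B1:  IN={b@B1, c@B1, d@B0}  OUT={b@B1, c@B1, d@B0}
  B2:  IN={b@B1, c@B1, d@B0}  OUT={b@B1, c@B1, d@B2}
  B3:  IN={b@B1, c@B1, d@B0, d@B2}  OUT={a@B3, b@B1, c@B1, d@B0, d@B2, f@B3}

Merge at B1: IN[B1] = OUT[B0] = {b@B1, c@B1, d@B0}
Applying B1's transfer function to that IN value gives OUT[B1] (row B1 above).

Answer: {b@B1, c@B1, d@B0}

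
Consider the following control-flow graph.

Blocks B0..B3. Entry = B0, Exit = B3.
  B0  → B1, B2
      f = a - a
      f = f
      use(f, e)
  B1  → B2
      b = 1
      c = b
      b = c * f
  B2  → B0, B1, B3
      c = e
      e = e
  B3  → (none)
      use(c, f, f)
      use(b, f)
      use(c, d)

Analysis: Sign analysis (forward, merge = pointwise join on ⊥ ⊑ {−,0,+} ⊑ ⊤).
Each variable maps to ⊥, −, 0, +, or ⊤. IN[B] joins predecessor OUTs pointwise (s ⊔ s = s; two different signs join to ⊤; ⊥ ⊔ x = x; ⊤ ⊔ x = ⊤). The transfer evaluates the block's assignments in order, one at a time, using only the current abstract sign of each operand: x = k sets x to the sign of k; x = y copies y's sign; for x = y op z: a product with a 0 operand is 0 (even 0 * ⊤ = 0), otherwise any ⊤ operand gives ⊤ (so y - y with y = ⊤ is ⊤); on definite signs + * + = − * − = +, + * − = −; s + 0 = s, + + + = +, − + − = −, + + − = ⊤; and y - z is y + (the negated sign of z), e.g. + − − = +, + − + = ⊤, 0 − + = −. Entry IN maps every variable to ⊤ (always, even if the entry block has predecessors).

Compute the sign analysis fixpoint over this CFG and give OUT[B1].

Answer: {a: ⊤, b: ⊤, c: +, d: ⊤, e: ⊤, f: ⊤}

Derivation:
Per-block solution:
  B0: | IN=(all ⊤) | OUT=(all ⊤)
  B1: | IN=(all ⊤) | OUT={c:+; rest ⊤}
  B2: | IN=(all ⊤) | OUT=(all ⊤)
  B3: | IN=(all ⊤) | OUT=(all ⊤)

Merge at B1: IN[B1] = OUT[B0] ⊔ OUT[B2] = {a: ⊤, b: ⊤, c: ⊤, d: ⊤, e: ⊤, f: ⊤}
Applying B1's transfer function to that IN value gives OUT[B1] (row B1 above).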